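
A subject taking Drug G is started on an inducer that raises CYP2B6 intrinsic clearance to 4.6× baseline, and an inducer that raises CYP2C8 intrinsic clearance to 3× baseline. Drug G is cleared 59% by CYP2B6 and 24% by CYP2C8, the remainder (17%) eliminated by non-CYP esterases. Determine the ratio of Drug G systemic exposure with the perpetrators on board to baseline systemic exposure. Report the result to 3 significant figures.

The CYP2B6 pathway (59% of clearance) increases to 4.6× activity: 0.59 × 4.6 = 2.714.
The CYP2C8 pathway (24% of clearance) is boosted to 3× activity: 0.24 × 3 = 0.72.
Non-CYP routes (17%) are unchanged.
CL_new/CL_old = 2.714 + 0.72 + 0.17 = 3.604.
Net systemic exposure ratio = 1 / 3.604 = 0.277.

0.277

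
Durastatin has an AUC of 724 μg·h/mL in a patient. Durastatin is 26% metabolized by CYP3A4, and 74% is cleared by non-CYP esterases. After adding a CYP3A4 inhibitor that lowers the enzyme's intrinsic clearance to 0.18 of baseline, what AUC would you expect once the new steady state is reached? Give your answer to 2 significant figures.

9.2 × 10² μg·h/mL

The CYP3A4 pathway (26% of clearance) falls to 0.18× activity: 0.26 × 0.18 = 0.0468.
The remaining 74% of clearance is unaffected.
CL_new/CL_old = 0.0468 + 0.74 = 0.7868.
With dosing unchanged, AUC scales as 1/CL: 724 / 0.7868 = 9.2 × 10² μg·h/mL.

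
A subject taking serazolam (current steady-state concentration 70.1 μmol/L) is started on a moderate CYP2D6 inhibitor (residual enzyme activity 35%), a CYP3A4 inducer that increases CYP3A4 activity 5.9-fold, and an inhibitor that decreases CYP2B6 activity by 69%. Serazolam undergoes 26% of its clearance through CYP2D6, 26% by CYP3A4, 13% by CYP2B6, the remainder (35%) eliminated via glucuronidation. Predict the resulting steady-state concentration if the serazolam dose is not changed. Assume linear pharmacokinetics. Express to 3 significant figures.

34.8 μmol/L

The CYP2D6 pathway (26% of clearance) drops to 0.35× activity: 0.26 × 0.35 = 0.091.
The CYP3A4 pathway (26% of clearance) is boosted to 5.9× activity: 0.26 × 5.9 = 1.534.
The CYP2B6 pathway (13% of clearance) falls to 0.31× activity: 0.13 × 0.31 = 0.0403.
The remaining 35% of clearance is unaffected.
CL_new/CL_old = 0.091 + 1.534 + 0.0403 + 0.35 = 2.0153.
New steady-state concentration = 70.1 / 2.0153 = 34.8 μmol/L (concentration scales inversely with clearance).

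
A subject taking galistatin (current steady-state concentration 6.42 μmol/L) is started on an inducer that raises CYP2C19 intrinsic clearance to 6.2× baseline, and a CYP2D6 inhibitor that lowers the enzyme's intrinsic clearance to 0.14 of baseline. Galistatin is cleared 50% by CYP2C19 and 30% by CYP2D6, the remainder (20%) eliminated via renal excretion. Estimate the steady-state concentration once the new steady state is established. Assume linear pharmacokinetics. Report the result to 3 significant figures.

1.92 μmol/L

CYP2C19: 0.5 × 6.2 = 3.1
CYP2D6: 0.3 × 0.14 = 0.042
Other: 0.2 (unchanged)
Relative clearance = 3.1 + 0.042 + 0.2 = 3.342.
New steady-state concentration = 6.42 / 3.342 = 1.92 μmol/L (concentration scales inversely with clearance).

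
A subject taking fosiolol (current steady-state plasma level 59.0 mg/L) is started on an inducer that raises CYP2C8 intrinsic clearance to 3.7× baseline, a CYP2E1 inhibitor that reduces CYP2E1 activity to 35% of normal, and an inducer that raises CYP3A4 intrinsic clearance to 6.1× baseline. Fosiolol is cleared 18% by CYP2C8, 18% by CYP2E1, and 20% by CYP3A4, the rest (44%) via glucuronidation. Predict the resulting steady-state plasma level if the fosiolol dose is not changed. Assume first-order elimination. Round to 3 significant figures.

CYP2C8: 0.18 × 3.7 = 0.666
CYP2E1: 0.18 × 0.35 = 0.063
CYP3A4: 0.2 × 6.1 = 1.22
Other: 0.44 (unchanged)
CL_new/CL_old = 0.666 + 0.063 + 1.22 + 0.44 = 2.389.
Steady-state plasma level ∝ 1/CL: new value = 59.0 / 2.389 = 24.7 mg/L.

24.7 mg/L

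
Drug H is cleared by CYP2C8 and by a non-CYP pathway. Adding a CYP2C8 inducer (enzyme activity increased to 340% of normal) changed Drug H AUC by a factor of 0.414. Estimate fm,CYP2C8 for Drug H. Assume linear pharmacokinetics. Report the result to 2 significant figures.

0.59

Let fm be the CYP2C8 fraction. New clearance relative to baseline = fm × 3.4 + (1 − fm).
AUC ratio = 1 / (new CL fraction), so new CL fraction = 1 / 0.414 = 2.415.
fm × 3.4 + 1 − fm = 2.415  ⇒  fm × (3.4 − 1) = 1.415  ⇒  fm = 0.59.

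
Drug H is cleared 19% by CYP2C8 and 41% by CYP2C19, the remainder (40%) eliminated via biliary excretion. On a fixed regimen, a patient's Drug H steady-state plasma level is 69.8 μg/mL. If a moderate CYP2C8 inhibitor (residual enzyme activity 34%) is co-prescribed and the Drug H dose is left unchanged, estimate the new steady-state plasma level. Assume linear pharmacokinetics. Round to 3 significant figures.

The CYP2C8 pathway (19% of clearance) falls to 0.34× activity: 0.19 × 0.34 = 0.0646.
CYP2C19 (41%) and the residual 40% are unaffected.
New clearance relative to baseline: 0.0646 + 0.41 + 0.4 = 0.8746.
With dosing unchanged, steady-state plasma level scales as 1/CL: 69.8 / 0.8746 = 79.8 μg/mL.

79.8 μg/mL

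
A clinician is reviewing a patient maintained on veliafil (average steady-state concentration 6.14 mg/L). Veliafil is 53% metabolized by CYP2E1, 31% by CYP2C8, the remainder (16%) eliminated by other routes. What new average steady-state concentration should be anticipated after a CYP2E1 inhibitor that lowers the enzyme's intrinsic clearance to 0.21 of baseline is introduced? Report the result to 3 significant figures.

The CYP2E1 pathway (53% of clearance) is reduced to 0.21× activity: 0.53 × 0.21 = 0.1113.
CYP2C8 (31%) and the residual 16% are unaffected.
CL_new/CL_old = 0.1113 + 0.31 + 0.16 = 0.5813.
New average steady-state concentration = baseline ÷ relative clearance = 6.14 / 0.5813 = 10.6 mg/L.

10.6 mg/L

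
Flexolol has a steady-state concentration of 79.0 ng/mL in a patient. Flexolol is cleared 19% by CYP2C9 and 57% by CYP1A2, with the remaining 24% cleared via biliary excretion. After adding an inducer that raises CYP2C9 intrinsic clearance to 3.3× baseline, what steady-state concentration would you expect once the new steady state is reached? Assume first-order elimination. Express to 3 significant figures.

55.0 ng/mL

The CYP2C9 pathway (19% of clearance) is boosted to 3.3× activity: 0.19 × 3.3 = 0.627.
CYP1A2 (57%) and the residual 24% are unaffected.
Relative clearance = 0.627 + 0.57 + 0.24 = 1.437.
New steady-state concentration = baseline ÷ relative clearance = 79.0 / 1.437 = 55.0 ng/mL.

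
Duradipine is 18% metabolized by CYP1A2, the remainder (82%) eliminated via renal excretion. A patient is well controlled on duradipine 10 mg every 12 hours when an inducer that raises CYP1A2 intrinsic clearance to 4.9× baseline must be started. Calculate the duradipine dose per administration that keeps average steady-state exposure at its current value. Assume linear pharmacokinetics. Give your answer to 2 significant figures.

CYP1A2: 0.18 × 4.9 = 0.882
Other: 0.82 (unchanged)
New clearance relative to baseline: 0.882 + 0.82 = 1.702.
To maintain the same steady-state level, dose must scale with clearance: new dose = 10 × 1.702 = 17 mg.

17 mg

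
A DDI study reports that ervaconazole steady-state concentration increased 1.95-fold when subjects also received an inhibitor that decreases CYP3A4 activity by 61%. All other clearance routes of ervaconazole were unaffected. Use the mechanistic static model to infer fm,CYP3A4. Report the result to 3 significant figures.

0.799

Write x for the fraction cleared via CYP3A4. The observed steady-state concentration change means clearance fell to 1/1.95 = 0.5128 of baseline.
Only the CYP3A4 route changed, so 0.5128 = x·0.39 + (1 − x), giving x = 0.799.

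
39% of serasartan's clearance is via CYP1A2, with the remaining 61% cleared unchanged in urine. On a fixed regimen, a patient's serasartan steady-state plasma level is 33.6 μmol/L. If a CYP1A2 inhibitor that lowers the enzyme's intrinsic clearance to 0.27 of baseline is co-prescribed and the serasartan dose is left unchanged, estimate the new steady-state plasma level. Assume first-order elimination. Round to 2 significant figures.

The CYP1A2 pathway (39% of clearance) drops to 0.27× activity: 0.39 × 0.27 = 0.1053.
Non-CYP routes (61%) are unchanged.
Relative clearance = 0.1053 + 0.61 = 0.7153.
New steady-state plasma level = baseline ÷ relative clearance = 33.6 / 0.7153 = 47 μmol/L.

47 μmol/L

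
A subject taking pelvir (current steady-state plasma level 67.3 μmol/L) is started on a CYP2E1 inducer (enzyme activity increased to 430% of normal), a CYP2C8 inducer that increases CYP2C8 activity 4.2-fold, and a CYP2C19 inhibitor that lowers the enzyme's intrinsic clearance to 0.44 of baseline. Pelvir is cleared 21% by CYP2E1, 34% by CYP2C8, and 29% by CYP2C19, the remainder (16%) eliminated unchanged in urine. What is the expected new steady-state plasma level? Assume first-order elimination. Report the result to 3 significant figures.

25.7 μmol/L

The CYP2E1 pathway (21% of clearance) is boosted to 4.3× activity: 0.21 × 4.3 = 0.903.
The CYP2C8 pathway (34% of clearance) rises to 4.2× activity: 0.34 × 4.2 = 1.428.
The CYP2C19 pathway (29% of clearance) is reduced to 0.44× activity: 0.29 × 0.44 = 0.1276.
Non-CYP routes (16%) are unchanged.
CL_new/CL_old = 0.903 + 1.428 + 0.1276 + 0.16 = 2.6186.
Dividing the baseline by the relative clearance: 67.3 / 2.6186 = 25.7 μmol/L.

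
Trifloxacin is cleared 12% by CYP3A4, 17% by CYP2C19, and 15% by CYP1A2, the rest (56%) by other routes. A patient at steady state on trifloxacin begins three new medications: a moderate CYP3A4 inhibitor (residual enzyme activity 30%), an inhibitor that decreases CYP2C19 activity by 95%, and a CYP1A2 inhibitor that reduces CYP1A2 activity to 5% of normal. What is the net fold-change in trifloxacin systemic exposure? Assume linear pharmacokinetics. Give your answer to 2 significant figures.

1.6

The CYP3A4 pathway (12% of clearance) falls to 0.3× activity: 0.12 × 0.3 = 0.036.
The CYP2C19 pathway (17% of clearance) is reduced to 0.05× activity: 0.17 × 0.05 = 0.0085.
The CYP1A2 pathway (15% of clearance) drops to 0.05× activity: 0.15 × 0.05 = 0.0075.
Non-CYP routes (56%) are unchanged.
CL_new/CL_old = 0.036 + 0.0085 + 0.0075 + 0.56 = 0.612.
Because systemic exposure varies inversely with clearance, the combined effect is 1 / 0.612 = 1.6.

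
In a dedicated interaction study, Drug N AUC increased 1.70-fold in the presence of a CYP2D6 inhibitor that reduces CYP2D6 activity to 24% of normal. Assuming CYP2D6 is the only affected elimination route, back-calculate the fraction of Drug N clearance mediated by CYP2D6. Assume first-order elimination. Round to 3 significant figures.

Let fm be the CYP2D6 fraction. New clearance relative to baseline = fm × 0.24 + (1 − fm).
AUC ratio = 1 / (new CL fraction), so new CL fraction = 1 / 1.70 = 0.5882.
fm × 0.24 + 1 − fm = 0.5882  ⇒  fm × (0.24 − 1) = −0.4118  ⇒  fm = 0.542.

0.542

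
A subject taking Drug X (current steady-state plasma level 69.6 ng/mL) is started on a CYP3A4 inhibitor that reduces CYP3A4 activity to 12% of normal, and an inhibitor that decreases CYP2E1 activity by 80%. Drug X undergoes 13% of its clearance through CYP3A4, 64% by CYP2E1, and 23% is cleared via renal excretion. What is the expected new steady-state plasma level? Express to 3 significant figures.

186 ng/mL

The CYP3A4 pathway (13% of clearance) falls to 0.12× activity: 0.13 × 0.12 = 0.0156.
The CYP2E1 pathway (64% of clearance) is reduced to 0.2× activity: 0.64 × 0.2 = 0.128.
Non-CYP routes (23%) are unchanged.
New clearance relative to baseline: 0.0156 + 0.128 + 0.23 = 0.3736.
Dividing the baseline by the relative clearance: 69.6 / 0.3736 = 186 ng/mL.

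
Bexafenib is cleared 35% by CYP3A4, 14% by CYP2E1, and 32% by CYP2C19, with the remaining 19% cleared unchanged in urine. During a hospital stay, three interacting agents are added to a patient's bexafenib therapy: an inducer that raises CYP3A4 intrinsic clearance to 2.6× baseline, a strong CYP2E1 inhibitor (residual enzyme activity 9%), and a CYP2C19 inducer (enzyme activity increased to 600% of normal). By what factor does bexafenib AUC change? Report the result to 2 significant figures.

CYP3A4: 0.35 × 2.6 = 0.91
CYP2E1: 0.14 × 0.09 = 0.0126
CYP2C19: 0.32 × 6 = 1.92
Other: 0.19 (unchanged)
CL_new/CL_old = 0.91 + 0.0126 + 1.92 + 0.19 = 3.0326.
Net AUC ratio = 1 / 3.0326 = 0.33.

0.33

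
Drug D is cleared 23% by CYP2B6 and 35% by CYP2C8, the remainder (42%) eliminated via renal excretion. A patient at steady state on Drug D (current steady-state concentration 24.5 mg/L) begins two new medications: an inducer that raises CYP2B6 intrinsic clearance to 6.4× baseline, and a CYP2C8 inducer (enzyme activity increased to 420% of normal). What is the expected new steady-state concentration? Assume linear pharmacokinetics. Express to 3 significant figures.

The CYP2B6 pathway (23% of clearance) is boosted to 6.4× activity: 0.23 × 6.4 = 1.472.
The CYP2C8 pathway (35% of clearance) is boosted to 4.2× activity: 0.35 × 4.2 = 1.47.
The remaining 42% of clearance is unaffected.
New clearance relative to baseline: 1.472 + 1.47 + 0.42 = 3.362.
Steady-state concentration ∝ 1/CL: new value = 24.5 / 3.362 = 7.29 mg/L.

7.29 mg/L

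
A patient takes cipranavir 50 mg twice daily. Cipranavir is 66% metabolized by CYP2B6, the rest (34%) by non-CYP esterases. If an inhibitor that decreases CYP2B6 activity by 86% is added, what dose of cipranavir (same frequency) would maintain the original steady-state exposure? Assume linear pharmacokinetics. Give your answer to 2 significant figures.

The CYP2B6 pathway (66% of clearance) drops to 0.14× activity: 0.66 × 0.14 = 0.0924.
Non-CYP routes (34%) are unchanged.
CL_new/CL_old = 0.0924 + 0.34 = 0.4324.
Exposure is unchanged when dose changes in proportion to clearance. New dose = 50 mg × 0.4324 = 22 mg.

22 mg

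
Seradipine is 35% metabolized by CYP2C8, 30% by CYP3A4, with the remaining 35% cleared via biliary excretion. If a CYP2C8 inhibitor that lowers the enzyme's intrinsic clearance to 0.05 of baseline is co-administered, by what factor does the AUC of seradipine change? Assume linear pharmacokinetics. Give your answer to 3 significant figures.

1.50

The CYP2C8 pathway (35% of clearance) drops to 0.05× activity: 0.35 × 0.05 = 0.0175.
CYP3A4 (30%) and the residual 35% are unaffected.
New clearance relative to baseline: 0.0175 + 0.3 + 0.35 = 0.6675.
AUC is inversely proportional to clearance, so the fold-change is 1 / 0.6675 = 1.50.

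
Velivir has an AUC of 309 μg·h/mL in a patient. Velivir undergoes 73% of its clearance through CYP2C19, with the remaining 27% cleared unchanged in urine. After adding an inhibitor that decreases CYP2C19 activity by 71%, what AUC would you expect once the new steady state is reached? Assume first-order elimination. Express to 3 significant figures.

The CYP2C19 pathway (73% of clearance) drops to 0.29× activity: 0.73 × 0.29 = 0.2117.
Non-CYP routes (27%) are unchanged.
CL_new/CL_old = 0.2117 + 0.27 = 0.4817.
With dosing unchanged, AUC scales as 1/CL: 309 / 0.4817 = 641 μg·h/mL.

641 μg·h/mL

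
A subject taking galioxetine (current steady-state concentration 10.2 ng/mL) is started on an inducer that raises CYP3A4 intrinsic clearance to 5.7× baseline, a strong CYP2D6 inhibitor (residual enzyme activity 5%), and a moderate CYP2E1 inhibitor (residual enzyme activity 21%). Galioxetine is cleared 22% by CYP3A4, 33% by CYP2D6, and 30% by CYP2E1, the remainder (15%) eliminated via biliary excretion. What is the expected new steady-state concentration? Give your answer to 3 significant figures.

6.88 ng/mL

The CYP3A4 pathway (22% of clearance) rises to 5.7× activity: 0.22 × 5.7 = 1.254.
The CYP2D6 pathway (33% of clearance) is reduced to 0.05× activity: 0.33 × 0.05 = 0.0165.
The CYP2E1 pathway (30% of clearance) falls to 0.21× activity: 0.3 × 0.21 = 0.063.
The remaining 15% of clearance is unaffected.
Relative clearance = 1.254 + 0.0165 + 0.063 + 0.15 = 1.4835.
Dividing the baseline by the relative clearance: 10.2 / 1.4835 = 6.88 ng/mL.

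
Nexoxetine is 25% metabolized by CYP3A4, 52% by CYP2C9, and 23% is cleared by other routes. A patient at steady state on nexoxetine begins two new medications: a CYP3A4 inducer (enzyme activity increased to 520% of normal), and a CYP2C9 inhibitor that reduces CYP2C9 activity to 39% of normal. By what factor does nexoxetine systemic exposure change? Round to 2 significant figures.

The CYP3A4 pathway (25% of clearance) is boosted to 5.2× activity: 0.25 × 5.2 = 1.3.
The CYP2C9 pathway (52% of clearance) falls to 0.39× activity: 0.52 × 0.39 = 0.2028.
Non-CYP routes (23%) are unchanged.
Relative clearance = 1.3 + 0.2028 + 0.23 = 1.7328.
Net systemic exposure ratio = 1 / 1.7328 = 0.58.

0.58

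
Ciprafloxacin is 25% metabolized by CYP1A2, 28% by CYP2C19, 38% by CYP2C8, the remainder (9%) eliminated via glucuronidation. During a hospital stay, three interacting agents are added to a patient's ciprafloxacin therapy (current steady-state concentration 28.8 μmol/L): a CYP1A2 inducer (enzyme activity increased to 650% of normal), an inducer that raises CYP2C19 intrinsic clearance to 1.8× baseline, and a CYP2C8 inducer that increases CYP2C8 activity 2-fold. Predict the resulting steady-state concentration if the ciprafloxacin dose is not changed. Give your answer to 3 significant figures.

9.67 μmol/L

The CYP1A2 pathway (25% of clearance) rises to 6.5× activity: 0.25 × 6.5 = 1.625.
The CYP2C19 pathway (28% of clearance) rises to 1.8× activity: 0.28 × 1.8 = 0.504.
The CYP2C8 pathway (38% of clearance) increases to 2× activity: 0.38 × 2 = 0.76.
The remaining 9% of clearance is unaffected.
Relative clearance = 1.625 + 0.504 + 0.76 + 0.09 = 2.979.
New steady-state concentration = 28.8 / 2.979 = 9.67 μmol/L (concentration scales inversely with clearance).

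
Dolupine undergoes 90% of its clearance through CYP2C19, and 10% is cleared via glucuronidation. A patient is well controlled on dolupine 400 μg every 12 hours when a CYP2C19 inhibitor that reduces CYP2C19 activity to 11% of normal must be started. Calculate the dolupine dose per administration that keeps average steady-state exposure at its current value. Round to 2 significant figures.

80 μg

The CYP2C19 pathway (90% of clearance) falls to 0.11× activity: 0.9 × 0.11 = 0.099.
The remaining 10% of clearance is unaffected.
CL_new/CL_old = 0.099 + 0.1 = 0.199.
Css,avg = (dose rate)/CL, so holding Css fixed requires dose ∝ CL: 400 × 0.199 = 80 μg.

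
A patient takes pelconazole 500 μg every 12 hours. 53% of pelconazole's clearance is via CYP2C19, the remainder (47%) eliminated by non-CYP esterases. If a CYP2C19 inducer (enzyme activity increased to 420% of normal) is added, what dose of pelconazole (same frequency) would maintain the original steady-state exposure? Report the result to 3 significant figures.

The CYP2C19 pathway (53% of clearance) is boosted to 4.2× activity: 0.53 × 4.2 = 2.226.
The remaining 47% of clearance is unaffected.
New clearance relative to baseline: 2.226 + 0.47 = 2.696.
To maintain the same steady-state level, dose must scale with clearance: new dose = 500 × 2.696 = 1.35 × 10³ μg.

1.35 × 10³ μg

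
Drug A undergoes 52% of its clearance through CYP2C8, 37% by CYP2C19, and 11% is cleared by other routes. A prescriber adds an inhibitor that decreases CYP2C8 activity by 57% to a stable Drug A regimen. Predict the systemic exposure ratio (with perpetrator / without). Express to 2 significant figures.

The CYP2C8 pathway (52% of clearance) is reduced to 0.43× activity: 0.52 × 0.43 = 0.2236.
CYP2C19 (37%) and the residual 11% are unaffected.
CL_new/CL_old = 0.2236 + 0.37 + 0.11 = 0.7036.
Systemic exposure ratio = CL_old/CL_new = 1 / 0.7036 = 1.4.

1.4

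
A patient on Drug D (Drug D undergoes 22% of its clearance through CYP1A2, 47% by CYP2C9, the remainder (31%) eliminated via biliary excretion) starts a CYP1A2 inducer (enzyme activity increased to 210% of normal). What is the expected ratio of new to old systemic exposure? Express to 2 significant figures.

0.81

CYP1A2: 0.22 × 2.1 = 0.462
CYP2C9: 0.47 (unchanged)
Other: 0.31 (unchanged)
New clearance relative to baseline: 0.462 + 0.47 + 0.31 = 1.242.
Systemic exposure ratio = CL_old/CL_new = 1 / 1.242 = 0.81.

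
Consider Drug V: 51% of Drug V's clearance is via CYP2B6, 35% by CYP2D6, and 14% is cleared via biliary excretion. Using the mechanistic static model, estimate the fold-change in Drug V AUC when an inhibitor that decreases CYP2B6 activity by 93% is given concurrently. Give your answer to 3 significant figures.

The CYP2B6 pathway (51% of clearance) drops to 0.07× activity: 0.51 × 0.07 = 0.0357.
CYP2D6 (35%) and the residual 14% are unaffected.
New clearance relative to baseline: 0.0357 + 0.35 + 0.14 = 0.5257.
AUC ratio = CL_old/CL_new = 1 / 0.5257 = 1.90.

1.90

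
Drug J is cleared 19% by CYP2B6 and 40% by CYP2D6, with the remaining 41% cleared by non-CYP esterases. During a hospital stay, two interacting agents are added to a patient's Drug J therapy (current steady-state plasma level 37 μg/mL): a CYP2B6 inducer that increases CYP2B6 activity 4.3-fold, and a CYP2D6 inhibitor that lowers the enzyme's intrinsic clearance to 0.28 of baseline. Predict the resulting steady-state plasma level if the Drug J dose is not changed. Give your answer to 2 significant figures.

The CYP2B6 pathway (19% of clearance) rises to 4.3× activity: 0.19 × 4.3 = 0.817.
The CYP2D6 pathway (40% of clearance) is reduced to 0.28× activity: 0.4 × 0.28 = 0.112.
The remaining 41% of clearance is unaffected.
New clearance relative to baseline: 0.817 + 0.112 + 0.41 = 1.339.
New steady-state plasma level = 37 / 1.339 = 28 μg/mL (concentration scales inversely with clearance).

28 μg/mL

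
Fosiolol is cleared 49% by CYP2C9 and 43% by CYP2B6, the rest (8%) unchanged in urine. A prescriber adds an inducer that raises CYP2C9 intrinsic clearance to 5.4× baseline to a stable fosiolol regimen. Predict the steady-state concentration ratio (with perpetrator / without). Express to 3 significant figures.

The CYP2C9 pathway (49% of clearance) is boosted to 5.4× activity: 0.49 × 5.4 = 2.646.
CYP2B6 (43%) and the residual 8% are unaffected.
CL_new/CL_old = 2.646 + 0.43 + 0.08 = 3.156.
Steady-state concentration is inversely proportional to clearance, so the fold-change is 1 / 3.156 = 0.317.

0.317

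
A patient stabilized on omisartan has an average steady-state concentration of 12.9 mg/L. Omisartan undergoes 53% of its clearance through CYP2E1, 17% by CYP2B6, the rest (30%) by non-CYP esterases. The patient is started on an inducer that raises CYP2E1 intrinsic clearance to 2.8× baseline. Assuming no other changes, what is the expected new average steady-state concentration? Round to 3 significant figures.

6.60 mg/L

CYP2E1: 0.53 × 2.8 = 1.484
CYP2B6: 0.17 (unchanged)
Other: 0.3 (unchanged)
Relative clearance = 1.484 + 0.17 + 0.3 = 1.954.
With dosing unchanged, average steady-state concentration scales as 1/CL: 12.9 / 1.954 = 6.60 mg/L.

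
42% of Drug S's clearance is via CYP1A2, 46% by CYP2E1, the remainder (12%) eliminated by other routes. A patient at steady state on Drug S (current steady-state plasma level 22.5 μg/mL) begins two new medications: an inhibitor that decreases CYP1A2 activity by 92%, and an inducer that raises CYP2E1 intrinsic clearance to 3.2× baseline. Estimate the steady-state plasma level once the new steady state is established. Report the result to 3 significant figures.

13.8 μg/mL

The CYP1A2 pathway (42% of clearance) is reduced to 0.08× activity: 0.42 × 0.08 = 0.0336.
The CYP2E1 pathway (46% of clearance) increases to 3.2× activity: 0.46 × 3.2 = 1.472.
Non-CYP routes (12%) are unchanged.
Relative clearance = 0.0336 + 1.472 + 0.12 = 1.6256.
Dividing the baseline by the relative clearance: 22.5 / 1.6256 = 13.8 μg/mL.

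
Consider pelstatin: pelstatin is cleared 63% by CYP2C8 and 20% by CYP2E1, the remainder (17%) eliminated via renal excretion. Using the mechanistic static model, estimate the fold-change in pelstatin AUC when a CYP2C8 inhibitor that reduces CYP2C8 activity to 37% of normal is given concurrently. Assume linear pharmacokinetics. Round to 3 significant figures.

1.66

The CYP2C8 pathway (63% of clearance) drops to 0.37× activity: 0.63 × 0.37 = 0.2331.
CYP2E1 (20%) and the residual 17% are unaffected.
New clearance relative to baseline: 0.2331 + 0.2 + 0.17 = 0.6031.
Since AUC ∝ 1/CL, the ratio is 1 / 0.6031 = 1.66.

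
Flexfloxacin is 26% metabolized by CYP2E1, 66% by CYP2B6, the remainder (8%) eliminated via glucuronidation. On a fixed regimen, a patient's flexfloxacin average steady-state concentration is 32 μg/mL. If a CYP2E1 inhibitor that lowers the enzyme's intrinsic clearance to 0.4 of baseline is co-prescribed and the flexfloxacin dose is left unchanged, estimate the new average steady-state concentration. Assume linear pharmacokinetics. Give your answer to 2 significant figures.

38 μg/mL

The CYP2E1 pathway (26% of clearance) drops to 0.4× activity: 0.26 × 0.4 = 0.104.
CYP2B6 (66%) and the residual 8% are unaffected.
CL_new/CL_old = 0.104 + 0.66 + 0.08 = 0.844.
Average steady-state concentration ∝ 1/CL, so new value = 32 / 0.844 = 38 μg/mL.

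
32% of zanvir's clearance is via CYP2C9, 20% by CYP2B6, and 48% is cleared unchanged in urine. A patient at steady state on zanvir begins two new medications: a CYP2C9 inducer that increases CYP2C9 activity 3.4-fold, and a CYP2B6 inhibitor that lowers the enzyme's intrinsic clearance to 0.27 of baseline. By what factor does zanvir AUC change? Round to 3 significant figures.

The CYP2C9 pathway (32% of clearance) rises to 3.4× activity: 0.32 × 3.4 = 1.088.
The CYP2B6 pathway (20% of clearance) is reduced to 0.27× activity: 0.2 × 0.27 = 0.054.
The remaining 48% of clearance is unaffected.
CL_new/CL_old = 1.088 + 0.054 + 0.48 = 1.622.
Because AUC varies inversely with clearance, the combined effect is 1 / 1.622 = 0.617.

0.617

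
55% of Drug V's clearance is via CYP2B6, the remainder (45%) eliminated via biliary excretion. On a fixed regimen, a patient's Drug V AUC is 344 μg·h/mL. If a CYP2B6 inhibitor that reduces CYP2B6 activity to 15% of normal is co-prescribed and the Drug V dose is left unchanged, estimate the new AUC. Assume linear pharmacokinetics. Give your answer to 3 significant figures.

646 μg·h/mL

CYP2B6: 0.55 × 0.15 = 0.0825
Other: 0.45 (unchanged)
New clearance relative to baseline: 0.0825 + 0.45 = 0.5325.
AUC ∝ 1/CL, so new value = 344 / 0.5325 = 646 μg·h/mL.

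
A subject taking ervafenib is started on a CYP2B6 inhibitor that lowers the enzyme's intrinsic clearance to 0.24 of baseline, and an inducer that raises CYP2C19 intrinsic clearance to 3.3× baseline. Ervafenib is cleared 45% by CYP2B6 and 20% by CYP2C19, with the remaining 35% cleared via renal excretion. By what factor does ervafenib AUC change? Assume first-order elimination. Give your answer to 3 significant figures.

The CYP2B6 pathway (45% of clearance) falls to 0.24× activity: 0.45 × 0.24 = 0.108.
The CYP2C19 pathway (20% of clearance) is boosted to 3.3× activity: 0.2 × 3.3 = 0.66.
Non-CYP routes (35%) are unchanged.
CL_new/CL_old = 0.108 + 0.66 + 0.35 = 1.118.
AUC ∝ 1/CL: fold-change = 1 / 1.118 = 0.894.

0.894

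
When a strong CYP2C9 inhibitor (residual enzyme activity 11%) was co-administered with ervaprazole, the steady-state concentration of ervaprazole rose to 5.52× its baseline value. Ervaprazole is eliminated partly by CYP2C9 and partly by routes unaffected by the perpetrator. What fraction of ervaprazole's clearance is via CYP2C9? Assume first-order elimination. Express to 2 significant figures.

0.92

Write x for the fraction cleared via CYP2C9. The observed steady-state concentration change means clearance fell to 1/5.52 = 0.1812 of baseline.
Setting x·0.11 + (1 − x) = 0.1812 and solving: x = (0.1812 − 1)/(0.11 − 1) = 0.92.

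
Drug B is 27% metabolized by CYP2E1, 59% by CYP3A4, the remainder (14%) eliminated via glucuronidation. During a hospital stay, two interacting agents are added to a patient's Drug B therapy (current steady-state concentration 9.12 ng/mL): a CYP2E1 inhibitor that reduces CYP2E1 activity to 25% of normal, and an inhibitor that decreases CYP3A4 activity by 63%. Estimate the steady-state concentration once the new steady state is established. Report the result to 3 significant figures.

21.4 ng/mL

The CYP2E1 pathway (27% of clearance) is reduced to 0.25× activity: 0.27 × 0.25 = 0.0675.
The CYP3A4 pathway (59% of clearance) is reduced to 0.37× activity: 0.59 × 0.37 = 0.2183.
Non-CYP routes (14%) are unchanged.
New clearance relative to baseline: 0.0675 + 0.2183 + 0.14 = 0.4258.
New steady-state concentration = 9.12 / 0.4258 = 21.4 ng/mL (concentration scales inversely with clearance).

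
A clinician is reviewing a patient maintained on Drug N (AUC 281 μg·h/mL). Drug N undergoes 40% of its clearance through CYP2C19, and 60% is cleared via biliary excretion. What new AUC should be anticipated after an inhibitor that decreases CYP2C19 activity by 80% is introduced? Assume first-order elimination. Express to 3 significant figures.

CYP2C19: 0.4 × 0.2 = 0.08
Other: 0.6 (unchanged)
New clearance relative to baseline: 0.08 + 0.6 = 0.68.
With dosing unchanged, AUC scales as 1/CL: 281 / 0.68 = 413 μg·h/mL.

413 μg·h/mL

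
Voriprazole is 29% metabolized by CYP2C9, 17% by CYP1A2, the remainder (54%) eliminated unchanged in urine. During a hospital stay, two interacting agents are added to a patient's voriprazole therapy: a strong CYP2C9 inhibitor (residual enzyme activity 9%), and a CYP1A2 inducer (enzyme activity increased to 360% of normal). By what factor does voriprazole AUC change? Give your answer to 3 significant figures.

CYP2C9: 0.29 × 0.09 = 0.0261
CYP1A2: 0.17 × 3.6 = 0.612
Other: 0.54 (unchanged)
CL_new/CL_old = 0.0261 + 0.612 + 0.54 = 1.1781.
Net AUC ratio = 1 / 1.1781 = 0.849.

0.849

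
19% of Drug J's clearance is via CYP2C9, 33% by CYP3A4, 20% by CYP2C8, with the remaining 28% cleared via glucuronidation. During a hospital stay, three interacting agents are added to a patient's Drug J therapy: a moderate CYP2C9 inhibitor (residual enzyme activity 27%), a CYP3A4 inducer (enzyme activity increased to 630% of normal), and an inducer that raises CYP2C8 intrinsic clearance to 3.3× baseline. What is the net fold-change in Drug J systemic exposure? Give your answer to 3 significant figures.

0.326

The CYP2C9 pathway (19% of clearance) is reduced to 0.27× activity: 0.19 × 0.27 = 0.0513.
The CYP3A4 pathway (33% of clearance) increases to 6.3× activity: 0.33 × 6.3 = 2.079.
The CYP2C8 pathway (20% of clearance) is boosted to 3.3× activity: 0.2 × 3.3 = 0.66.
The remaining 28% of clearance is unaffected.
Relative clearance = 0.0513 + 2.079 + 0.66 + 0.28 = 3.0703.
Net systemic exposure ratio = 1 / 3.0703 = 0.326.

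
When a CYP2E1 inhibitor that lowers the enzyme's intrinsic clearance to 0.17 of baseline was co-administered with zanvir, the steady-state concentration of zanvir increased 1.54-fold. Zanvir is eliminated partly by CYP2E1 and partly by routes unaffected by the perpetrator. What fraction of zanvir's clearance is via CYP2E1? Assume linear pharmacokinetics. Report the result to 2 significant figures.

Call the CYP2E1 fraction fm. After the interaction, CL_new/CL_old = fm × 0.17 + (1 − fm).
Steady-state concentration ratio = 1 / (new CL fraction), so new CL fraction = 1 / 1.54 = 0.6494.
fm × 0.17 + 1 − fm = 0.6494  ⇒  fm × (0.17 − 1) = −0.3506  ⇒  fm = 0.42.

0.42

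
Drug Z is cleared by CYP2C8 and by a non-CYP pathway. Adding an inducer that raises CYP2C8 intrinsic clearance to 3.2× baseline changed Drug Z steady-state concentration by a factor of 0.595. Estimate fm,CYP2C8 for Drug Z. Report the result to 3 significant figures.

0.309

Write x for the fraction cleared via CYP2C8. The observed steady-state concentration change means clearance rose to 1/0.595 = 1.681 of baseline.
Setting x·3.2 + (1 − x) = 1.681 and solving: x = (1.681 − 1)/(3.2 − 1) = 0.309.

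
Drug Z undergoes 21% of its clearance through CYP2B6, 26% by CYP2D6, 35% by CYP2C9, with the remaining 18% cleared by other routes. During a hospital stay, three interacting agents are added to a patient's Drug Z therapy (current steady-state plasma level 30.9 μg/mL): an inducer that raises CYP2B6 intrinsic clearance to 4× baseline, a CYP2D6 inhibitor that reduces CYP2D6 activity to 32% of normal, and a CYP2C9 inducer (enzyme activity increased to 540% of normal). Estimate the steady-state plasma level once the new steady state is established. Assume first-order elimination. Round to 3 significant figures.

The CYP2B6 pathway (21% of clearance) increases to 4× activity: 0.21 × 4 = 0.84.
The CYP2D6 pathway (26% of clearance) drops to 0.32× activity: 0.26 × 0.32 = 0.0832.
The CYP2C9 pathway (35% of clearance) increases to 5.4× activity: 0.35 × 5.4 = 1.89.
Non-CYP routes (18%) are unchanged.
CL_new/CL_old = 0.84 + 0.0832 + 1.89 + 0.18 = 2.9932.
New steady-state plasma level = 30.9 / 2.9932 = 10.3 μg/mL (concentration scales inversely with clearance).

10.3 μg/mL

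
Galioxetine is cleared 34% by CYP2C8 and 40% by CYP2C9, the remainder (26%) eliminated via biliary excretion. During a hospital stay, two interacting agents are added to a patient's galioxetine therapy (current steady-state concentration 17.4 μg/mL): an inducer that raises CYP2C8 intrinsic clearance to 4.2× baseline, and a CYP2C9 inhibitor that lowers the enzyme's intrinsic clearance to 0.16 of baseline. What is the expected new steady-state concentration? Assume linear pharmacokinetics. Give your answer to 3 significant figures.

9.93 μg/mL

CYP2C8: 0.34 × 4.2 = 1.428
CYP2C9: 0.4 × 0.16 = 0.064
Other: 0.26 (unchanged)
New clearance relative to baseline: 1.428 + 0.064 + 0.26 = 1.752.
New steady-state concentration = 17.4 / 1.752 = 9.93 μg/mL (concentration scales inversely with clearance).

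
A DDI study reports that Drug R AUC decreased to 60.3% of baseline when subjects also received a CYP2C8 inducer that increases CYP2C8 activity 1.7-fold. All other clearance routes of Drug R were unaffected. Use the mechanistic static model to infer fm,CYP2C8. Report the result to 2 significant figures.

0.94

CL'/CL = 1 / 0.603 = 1.658
1.7·fm + (1 − fm) = 1.658
fm = (1.658 − 1) / (1.7 − 1) = 0.94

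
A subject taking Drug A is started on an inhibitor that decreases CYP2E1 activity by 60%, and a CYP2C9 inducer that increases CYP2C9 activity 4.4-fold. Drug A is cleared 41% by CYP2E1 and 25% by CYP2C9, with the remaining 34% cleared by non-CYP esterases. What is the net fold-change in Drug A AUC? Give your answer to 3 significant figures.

The CYP2E1 pathway (41% of clearance) is reduced to 0.4× activity: 0.41 × 0.4 = 0.164.
The CYP2C9 pathway (25% of clearance) rises to 4.4× activity: 0.25 × 4.4 = 1.1.
The remaining 34% of clearance is unaffected.
Relative clearance = 0.164 + 1.1 + 0.34 = 1.604.
Because AUC varies inversely with clearance, the combined effect is 1 / 1.604 = 0.623.

0.623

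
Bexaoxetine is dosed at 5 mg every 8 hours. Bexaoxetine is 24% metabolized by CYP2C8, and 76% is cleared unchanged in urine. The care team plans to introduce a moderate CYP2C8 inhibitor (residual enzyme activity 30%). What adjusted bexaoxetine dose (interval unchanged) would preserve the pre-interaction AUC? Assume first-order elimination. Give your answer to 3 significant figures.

4.16 mg

The CYP2C8 pathway (24% of clearance) is reduced to 0.3× activity: 0.24 × 0.3 = 0.072.
Non-CYP routes (76%) are unchanged.
CL_new/CL_old = 0.072 + 0.76 = 0.832.
Css,avg = (dose rate)/CL, so holding Css fixed requires dose ∝ CL: 5 × 0.832 = 4.16 mg.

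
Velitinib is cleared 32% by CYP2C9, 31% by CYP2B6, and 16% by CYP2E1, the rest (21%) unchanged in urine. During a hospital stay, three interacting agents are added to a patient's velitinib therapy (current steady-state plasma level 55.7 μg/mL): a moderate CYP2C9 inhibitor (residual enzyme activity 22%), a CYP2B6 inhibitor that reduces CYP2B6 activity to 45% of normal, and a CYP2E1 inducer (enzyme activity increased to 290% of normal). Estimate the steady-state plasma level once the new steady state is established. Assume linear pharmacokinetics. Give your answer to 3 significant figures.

63.0 μg/mL

The CYP2C9 pathway (32% of clearance) drops to 0.22× activity: 0.32 × 0.22 = 0.0704.
The CYP2B6 pathway (31% of clearance) is reduced to 0.45× activity: 0.31 × 0.45 = 0.1395.
The CYP2E1 pathway (16% of clearance) is boosted to 2.9× activity: 0.16 × 2.9 = 0.464.
Non-CYP routes (21%) are unchanged.
New clearance relative to baseline: 0.0704 + 0.1395 + 0.464 + 0.21 = 0.8839.
Dividing the baseline by the relative clearance: 55.7 / 0.8839 = 63.0 μg/mL.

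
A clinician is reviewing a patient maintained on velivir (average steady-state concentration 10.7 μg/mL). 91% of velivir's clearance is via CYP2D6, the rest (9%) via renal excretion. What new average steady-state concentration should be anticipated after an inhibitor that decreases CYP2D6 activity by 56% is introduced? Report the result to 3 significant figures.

21.8 μg/mL

CYP2D6: 0.91 × 0.44 = 0.4004
Other: 0.09 (unchanged)
Relative clearance = 0.4004 + 0.09 = 0.4904.
New average steady-state concentration = baseline ÷ relative clearance = 10.7 / 0.4904 = 21.8 μg/mL.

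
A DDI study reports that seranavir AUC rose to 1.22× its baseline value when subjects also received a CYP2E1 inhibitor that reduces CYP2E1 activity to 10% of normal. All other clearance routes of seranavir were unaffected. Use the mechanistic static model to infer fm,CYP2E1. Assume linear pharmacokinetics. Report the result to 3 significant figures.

CL'/CL = 1 / 1.22 = 0.8197
0.1·fm + (1 − fm) = 0.8197
fm = (0.8197 − 1) / (0.1 − 1) = 0.200

0.200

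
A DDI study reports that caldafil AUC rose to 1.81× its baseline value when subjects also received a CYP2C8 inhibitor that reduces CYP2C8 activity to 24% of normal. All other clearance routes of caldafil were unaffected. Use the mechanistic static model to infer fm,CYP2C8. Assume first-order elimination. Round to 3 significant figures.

0.589

CL'/CL = 1 / 1.81 = 0.5525
0.24·fm + (1 − fm) = 0.5525
fm = (0.5525 − 1) / (0.24 − 1) = 0.589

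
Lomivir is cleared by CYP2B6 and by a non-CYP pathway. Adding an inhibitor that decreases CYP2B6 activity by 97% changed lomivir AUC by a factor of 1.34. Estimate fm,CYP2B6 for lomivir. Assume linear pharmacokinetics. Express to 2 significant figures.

CL'/CL = 1 / 1.34 = 0.7463
0.03·fm + (1 − fm) = 0.7463
fm = (0.7463 − 1) / (0.03 − 1) = 0.26

0.26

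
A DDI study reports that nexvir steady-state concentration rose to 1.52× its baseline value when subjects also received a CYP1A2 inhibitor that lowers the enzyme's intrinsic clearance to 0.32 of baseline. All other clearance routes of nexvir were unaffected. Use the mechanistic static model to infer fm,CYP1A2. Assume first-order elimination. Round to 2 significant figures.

CL'/CL = 1 / 1.52 = 0.6579
0.32·fm + (1 − fm) = 0.6579
fm = (0.6579 − 1) / (0.32 − 1) = 0.50

0.50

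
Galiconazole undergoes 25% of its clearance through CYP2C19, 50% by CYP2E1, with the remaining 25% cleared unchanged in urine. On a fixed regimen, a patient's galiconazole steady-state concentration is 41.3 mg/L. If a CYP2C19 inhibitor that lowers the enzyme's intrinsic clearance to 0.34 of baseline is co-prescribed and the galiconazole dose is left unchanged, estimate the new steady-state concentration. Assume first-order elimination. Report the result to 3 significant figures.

49.5 mg/L

The CYP2C19 pathway (25% of clearance) drops to 0.34× activity: 0.25 × 0.34 = 0.085.
CYP2E1 (50%) and the residual 25% are unaffected.
Relative clearance = 0.085 + 0.5 + 0.25 = 0.835.
Steady-state concentration ∝ 1/CL, so new value = 41.3 / 0.835 = 49.5 mg/L.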